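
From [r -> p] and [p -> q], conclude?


Hypothetical syllogism: from (P → Q) and (Q → R), infer (P → R).
Chain the two implications through the shared middle term 'p'.

r -> q


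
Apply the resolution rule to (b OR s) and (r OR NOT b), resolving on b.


The clauses contain complementary literals b and NOTb.
Resolution eliminates this pair and disjoins the remaining literals (merging duplicates).

(s OR r)


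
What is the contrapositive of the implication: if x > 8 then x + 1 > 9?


The contrapositive of (P → Q) is (¬Q → ¬P); it is logically equivalent to the original.
Here P = 'x > 8' and Q = 'x + 1 > 9'.

If not (x + 1 > 9), then not (x > 8).


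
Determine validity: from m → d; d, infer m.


This is affirming the consequent (fallacy). There exist truth assignments where the premises are all true but the conclusion is false.

Invalid.


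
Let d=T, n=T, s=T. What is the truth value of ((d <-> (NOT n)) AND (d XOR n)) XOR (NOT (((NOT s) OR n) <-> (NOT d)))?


Substitute d=T, n=T, s=T:
NOT n = F
d <-> (NOT n) = T <-> F = F
d XOR n = T XOR T = F
(d <-> (NOT n)) AND (d XOR n) = F AND F = F
NOT s = F
(NOT s) OR n = F OR T = T
NOT d = F
((NOT s) OR n) <-> (NOT d) = T <-> F = F
NOT (((NOT s) OR n) <-> (NOT d)) = T
((d <-> (NOT n)) AND (d XOR n)) XOR (NOT (((NOT s) OR n) <-> (NOT d))) = F XOR T = T

T


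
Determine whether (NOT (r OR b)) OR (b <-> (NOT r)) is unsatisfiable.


Truth table over {b, r}:
b | r | φ
---------
F | F | T
T | F | T
F | T | T
T | T | F
Satisfying assignment at row 1: b=F, r=F gives T.

No, it is not a contradiction.


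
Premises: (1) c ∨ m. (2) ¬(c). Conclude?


Disjunctive syllogism: from (P ∨ Q) and ¬P, infer Q.
One disjunct, 'c', is ruled out; the other must hold.

m


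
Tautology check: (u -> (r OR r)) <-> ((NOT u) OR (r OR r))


Build the truth table over {r, u}:
r | u | φ
---------
F | F | T
T | F | T
F | T | T
T | T | T
Every row evaluates to true.

Yes, it is a tautology.


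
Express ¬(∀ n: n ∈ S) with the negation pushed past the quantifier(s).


¬(∀ x: φ) = ∃ x: ¬φ, and ¬(∃ x: φ) = ∀ x: ¬φ.
Apply to the universal statement.

∃ n: ¬(n ∈ S)


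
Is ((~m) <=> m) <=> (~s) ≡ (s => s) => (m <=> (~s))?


Compare truth tables:
m | s | φ | ψ
-------------
False | False | False | False
True | False | False | True
False | True | True | True
True | True | True | False
They differ at row 2 (m=True, s=False): φ=False but ψ=True.

No, they are not logically equivalent.


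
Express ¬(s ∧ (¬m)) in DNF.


Step 1: Apply De Morgan: ¬(s ∧ (¬m)) = ¬s ∨ ¬(¬m).
Step 2: Eliminate any double negations (¬¬X = X).

(¬s) ∨ m


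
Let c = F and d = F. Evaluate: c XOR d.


Exclusive or is true when exactly one operand is true.
Substitute: c=F, d=F.
F XOR F evaluates to F.

F


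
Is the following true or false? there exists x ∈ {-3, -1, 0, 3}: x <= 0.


Evaluate the predicate on each element: -3:T, -1:T, 0:T, 3:F.
Witness x = -3 satisfies the predicate.

T


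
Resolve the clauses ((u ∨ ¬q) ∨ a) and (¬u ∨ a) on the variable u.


The clauses contain complementary literals u and ¬u.
Resolution eliminates this pair and disjoins the remaining literals (merging duplicates).

(¬q ∨ a)


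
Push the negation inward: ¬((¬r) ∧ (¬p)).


De Morgan: the negation of a conjunction is the disjunction of the negations.
Distribute ¬ across ∧, flipping it to ∨, and negate each literal.

r ∨ p


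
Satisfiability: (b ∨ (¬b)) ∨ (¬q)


Search for a satisfying assignment over {b, q}.
Try b=F, q=F: the formula evaluates to T.
A satisfying assignment exists.

Satisfiable.


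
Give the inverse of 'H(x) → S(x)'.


The inverse of (P → Q) is (¬P → ¬Q). It is equivalent to the converse, not to the original.
Here P = 'H(x)' and Q = 'S(x)'.

If not (H(x)), then not (S(x)).


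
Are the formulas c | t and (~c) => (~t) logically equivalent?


Compare truth tables:
c | t | φ | ψ
-------------
False | False | False | True
True | False | True | True
False | True | True | False
True | True | True | True
They differ at row 1 (c=False, t=False): φ=False but ψ=True.

No, they are not logically equivalent.


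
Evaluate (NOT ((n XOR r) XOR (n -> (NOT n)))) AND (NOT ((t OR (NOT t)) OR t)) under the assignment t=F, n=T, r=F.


Substitute t=F, n=T, r=F:
n XOR r = T XOR F = T
NOT n = F
n -> (NOT n) = T -> F = F
(n XOR r) XOR (n -> (NOT n)) = T XOR F = T
NOT ((n XOR r) XOR (n -> (NOT n))) = F
NOT t = T
t OR (NOT t) = F OR T = T
(t OR (NOT t)) OR t = T OR F = T
NOT ((t OR (NOT t)) OR t) = F
(NOT ((n XOR r) XOR (n -> (NOT n)))) AND (NOT ((t OR (NOT t)) OR t)) = F AND F = F

F


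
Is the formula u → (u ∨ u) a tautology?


Build the truth table over {u}:
u | φ
-----
F | T
T | T
Every row evaluates to true.

Yes, it is a tautology.


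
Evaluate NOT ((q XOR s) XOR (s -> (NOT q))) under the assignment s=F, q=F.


Substitute s=F, q=F:
q XOR s = F XOR F = F
NOT q = T
s -> (NOT q) = F -> T = T
(q XOR s) XOR (s -> (NOT q)) = F XOR T = T
NOT ((q XOR s) XOR (s -> (NOT q))) = F

F


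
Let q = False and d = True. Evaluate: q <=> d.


Biconditional is true when both operands have the same truth value.
Substitute: q=False, d=True.
False <=> True evaluates to False.

False


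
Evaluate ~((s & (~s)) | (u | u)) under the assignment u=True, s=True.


Substitute u=True, s=True:
~s = False
s & (~s) = True & False = False
u | u = True | True = True
(s & (~s)) | (u | u) = False | True = True
~((s & (~s)) | (u | u)) = False

False


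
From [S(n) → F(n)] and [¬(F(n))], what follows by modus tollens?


Modus tollens: from (P → Q) and ¬Q, infer ¬P.
Q = 'F(n)' is denied; since P → Q, P must also fail.

Not (S(n)).


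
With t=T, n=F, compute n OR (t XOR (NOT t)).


Substitute t=T, n=F:
NOT t = F
t XOR (NOT t) = T XOR F = T
n OR (t XOR (NOT t)) = F OR T = T

T


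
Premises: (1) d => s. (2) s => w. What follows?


Hypothetical syllogism: from (P → Q) and (Q → R), infer (P → R).
Chain the two implications through the shared middle term 's'.

d => w


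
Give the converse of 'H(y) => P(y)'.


The converse of (P → Q) is (Q → P). It is not in general equivalent to the original.
Here P = 'H(y)' and Q = 'P(y)'.

If P(y), then H(y).


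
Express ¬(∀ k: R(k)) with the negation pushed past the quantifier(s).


¬(∀ x: φ) = ∃ x: ¬φ, and ¬(∃ x: φ) = ∀ x: ¬φ.
Apply to the universal statement.

∃ k: ¬(R(k))


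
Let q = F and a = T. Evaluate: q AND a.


Conjunction is true only when both operands are true.
Substitute: q=F, a=T.
F AND T evaluates to F.

F


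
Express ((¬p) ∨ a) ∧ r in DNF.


Step 1: Distribute ∧ over ∨: ((¬p) ∨ a) ∧ r = ((¬p) ∧ r) ∨ (a ∧ r).

((¬p) ∧ r) ∨ (a ∧ r)


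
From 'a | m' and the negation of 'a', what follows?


Disjunctive syllogism: from (P ∨ Q) and ¬P, infer Q.
One disjunct, 'a', is ruled out; the other must hold.

m


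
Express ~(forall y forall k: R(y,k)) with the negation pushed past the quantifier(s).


Negation flips each quantifier (∀↔∃) and negates the inner predicate.
¬(forall y forall k: φ) = exists y exists k: ¬φ.

exists y exists k: ~(R(y,k))


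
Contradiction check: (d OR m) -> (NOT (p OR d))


Truth table over {d, m, p}:
d | m | p | φ
-------------
F | F | F | T
T | F | F | F
F | T | F | T
T | T | F | F
F | F | T | T
T | F | T | F
F | T | T | F
T | T | T | F
Satisfying assignment at row 1: d=F, m=F, p=F gives T.

No, it is not a contradiction.


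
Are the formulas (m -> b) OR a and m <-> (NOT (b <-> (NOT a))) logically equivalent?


Compare truth tables:
a | b | m | φ | ψ
-----------------
F | F | F | T | F
T | F | F | T | T
F | T | F | T | T
T | T | F | T | F
F | F | T | F | T
T | F | T | T | F
F | T | T | T | F
T | T | T | T | T
They differ at row 1 (a=F, b=F, m=F): φ=T but ψ=F.

No, they are not logically equivalent.


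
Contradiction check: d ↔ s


Truth table over {d, s}:
d | s | φ
---------
F | F | T
T | F | F
F | T | F
T | T | T
Satisfying assignment at row 1: d=F, s=F gives T.

No, it is not a contradiction.


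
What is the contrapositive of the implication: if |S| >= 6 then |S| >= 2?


The contrapositive of (P → Q) is (¬Q → ¬P); it is logically equivalent to the original.
Here P = '|S| >= 6' and Q = '|S| >= 2'.

If not (|S| >= 2), then not (|S| >= 6).


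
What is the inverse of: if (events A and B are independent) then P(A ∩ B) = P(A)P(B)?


The inverse of (P → Q) is (¬P → ¬Q). It is equivalent to the converse, not to the original.
Here P = '(events A and B are independent)' and Q = 'P(A ∩ B) = P(A)P(B)'.

If not ((events A and B are independent)), then not (P(A ∩ B) = P(A)P(B)).


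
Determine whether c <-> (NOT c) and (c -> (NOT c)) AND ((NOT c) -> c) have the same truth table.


Compare truth tables:
c | φ | ψ
---------
F | F | F
T | F | F
The columns φ and ψ agree on every row.

Yes, they are logically equivalent.


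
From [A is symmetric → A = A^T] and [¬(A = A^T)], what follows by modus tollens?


Modus tollens: from (P → Q) and ¬Q, infer ¬P.
Q = 'A = A^T' is denied; since P → Q, P must also fail.

Not (A is symmetric).


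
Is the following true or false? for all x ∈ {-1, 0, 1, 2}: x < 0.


Evaluate the predicate on each element: -1:T, 0:F, 1:F, 2:F.
Counterexample x = 0 fails the predicate.

F


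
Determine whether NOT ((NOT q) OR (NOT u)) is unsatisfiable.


Truth table over {q, u}:
q | u | φ
---------
F | F | F
T | F | F
F | T | F
T | T | T
Satisfying assignment at row 4: q=T, u=T gives T.

No, it is not a contradiction.


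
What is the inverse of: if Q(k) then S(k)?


The inverse of (P → Q) is (¬P → ¬Q). It is equivalent to the converse, not to the original.
Here P = 'Q(k)' and Q = 'S(k)'.

If not (Q(k)), then not (S(k)).


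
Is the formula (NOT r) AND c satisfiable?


Search for a satisfying assignment over {c, r}.
Try c=T, r=F: the formula evaluates to T.
A satisfying assignment exists.

Satisfiable.


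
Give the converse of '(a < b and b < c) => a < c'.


The converse of (P → Q) is (Q → P). It is not in general equivalent to the original.
Here P = '(a < b and b < c)' and Q = 'a < c'.

If a < c, then (a < b and b < c).


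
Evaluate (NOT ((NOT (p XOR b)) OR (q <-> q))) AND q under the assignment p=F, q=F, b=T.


Substitute p=F, q=F, b=T:
p XOR b = F XOR T = T
NOT (p XOR b) = F
q <-> q = F <-> F = T
(NOT (p XOR b)) OR (q <-> q) = F OR T = T
NOT ((NOT (p XOR b)) OR (q <-> q)) = F
(NOT ((NOT (p XOR b)) OR (q <-> q))) AND q = F AND F = F

F


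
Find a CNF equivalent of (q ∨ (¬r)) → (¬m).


Step 1: Rewrite as ¬(q ∨ (¬r)) ∨ (¬m) = (¬q ∧ ¬(¬r)) ∨ (¬m).
Step 2: Distribute ∨ over ∧.
Step 3: Eliminate any double negations (¬¬X = X).

((¬q) ∨ (¬m)) ∧ (r ∨ (¬m))


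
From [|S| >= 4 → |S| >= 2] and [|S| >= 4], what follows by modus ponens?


Modus ponens: from (P → Q) and P, infer Q.
P = '|S| >= 4' is asserted, and P → Q holds, so Q follows.

|S| >= 2.


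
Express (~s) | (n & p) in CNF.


Step 1: Distribute ∨ over ∧: (¬s) ∨ (n ∧ p) = ((¬s) ∨ n) ∧ ((¬s) ∨ p).

((~s) | n) & ((~s) | p)


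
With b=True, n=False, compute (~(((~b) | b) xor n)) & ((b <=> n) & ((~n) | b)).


Substitute b=True, n=False:
~b = False
(~b) | b = False | True = True
((~b) | b) xor n = True xor False = True
~(((~b) | b) xor n) = False
b <=> n = True <=> False = False
~n = True
(~n) | b = True | True = True
(b <=> n) & ((~n) | b) = False & True = False
(~(((~b) | b) xor n)) & ((b <=> n) & ((~n) | b)) = False & False = False

False


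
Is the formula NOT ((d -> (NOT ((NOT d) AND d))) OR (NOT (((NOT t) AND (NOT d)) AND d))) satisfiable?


Check all 4 assignments over {d, t}:
d | t | φ
---------
F | F | F
T | F | F
F | T | F
T | T | F
No assignment makes the formula true.

Unsatisfiable.


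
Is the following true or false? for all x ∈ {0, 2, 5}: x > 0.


Evaluate the predicate on each element: 0:F, 2:T, 5:T.
Counterexample x = 0 fails the predicate.

F


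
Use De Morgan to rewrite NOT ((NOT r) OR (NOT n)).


De Morgan: the negation of a disjunction is the conjunction of the negations.
Distribute NOT across OR, flipping it to AND, and negate each literal.

r AND n


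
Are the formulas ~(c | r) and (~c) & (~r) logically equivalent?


Compare truth tables:
c | r | φ | ψ
-------------
False | False | True | True
True | False | False | False
False | True | False | False
True | True | False | False
The columns φ and ψ agree on every row.

Yes, they are logically equivalent.


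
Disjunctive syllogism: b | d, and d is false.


Disjunctive syllogism: from (P ∨ Q) and ¬P, infer Q.
One disjunct, 'd', is ruled out; the other must hold.

b


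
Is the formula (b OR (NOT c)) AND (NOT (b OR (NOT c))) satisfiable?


Check all 4 assignments over {b, c}:
b | c | φ
---------
F | F | F
T | F | F
F | T | F
T | T | F
No assignment makes the formula true.

Unsatisfiable.


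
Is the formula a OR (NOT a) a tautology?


Build the truth table over {a}:
a | φ
-----
F | T
T | T
Every row evaluates to true.

Yes, it is a tautology.


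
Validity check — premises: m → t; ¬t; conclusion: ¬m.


This matches the form of modus tollens: the conclusion follows in every model of the premises.

Valid.


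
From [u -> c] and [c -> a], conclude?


Hypothetical syllogism: from (P → Q) and (Q → R), infer (P → R).
Chain the two implications through the shared middle term 'c'.

u -> a


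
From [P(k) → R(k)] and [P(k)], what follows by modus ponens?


Modus ponens: from (P → Q) and P, infer Q.
P = 'P(k)' is asserted, and P → Q holds, so Q follows.

R(k).


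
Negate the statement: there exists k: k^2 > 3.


¬(for all x: φ) = there exists x: ¬φ, and ¬(there exists x: φ) = for all x: ¬φ.
Apply to the existential statement.

for all k: NOT(k^2 > 3)


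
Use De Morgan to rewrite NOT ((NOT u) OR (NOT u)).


De Morgan: the negation of a disjunction is the conjunction of the negations.
Distribute NOT across OR, flipping it to AND, and negate each literal.

u AND u


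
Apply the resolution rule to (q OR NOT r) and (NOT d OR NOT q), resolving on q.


The clauses contain complementary literals q and NOTq.
Resolution eliminates this pair and disjoins the remaining literals (merging duplicates).

(NOT r OR NOT d)


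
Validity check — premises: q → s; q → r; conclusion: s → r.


This is (no valid rule). There exist truth assignments where the premises are all true but the conclusion is false.

Invalid.


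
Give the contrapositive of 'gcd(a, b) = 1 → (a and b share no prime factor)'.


The contrapositive of (P → Q) is (¬Q → ¬P); it is logically equivalent to the original.
Here P = 'gcd(a, b) = 1' and Q = '(a and b share no prime factor)'.

If not ((a and b share no prime factor)), then not (gcd(a, b) = 1).


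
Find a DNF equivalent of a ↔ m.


Step 1: a ↔ m is true exactly when both agree: (a ∧ m) ∨ (¬a ∧ ¬m).

(a ∧ m) ∨ ((¬a) ∧ (¬m))


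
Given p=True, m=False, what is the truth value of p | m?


Disjunction is false only when both operands are false.
Substitute: p=True, m=False.
True | False evaluates to True.

True


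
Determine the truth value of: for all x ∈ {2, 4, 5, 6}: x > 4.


Evaluate the predicate on each element: 2:F, 4:F, 5:T, 6:T.
Counterexample x = 2 fails the predicate.

F


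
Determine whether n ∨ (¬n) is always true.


Build the truth table over {n}:
n | φ
-----
F | T
T | T
Every row evaluates to true.

Yes, it is a tautology.


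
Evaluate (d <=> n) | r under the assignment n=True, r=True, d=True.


Substitute n=True, r=True, d=True:
d <=> n = True <=> True = True
(d <=> n) | r = True | True = True

True


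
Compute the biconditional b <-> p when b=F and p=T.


Biconditional is true when both operands have the same truth value.
Substitute: b=F, p=T.
F <-> T evaluates to F.

F


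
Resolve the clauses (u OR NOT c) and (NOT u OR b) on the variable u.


The clauses contain complementary literals u and NOTu.
Resolution eliminates this pair and disjoins the remaining literals (merging duplicates).

(NOT c OR b)


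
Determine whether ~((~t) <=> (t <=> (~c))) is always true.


Build the truth table over {c, t}:
c | t | φ
---------
False | False | True
True | False | False
False | True | True
True | True | False
Counterexample at row 2: with c=True, t=False, the formula is False.

No, it is not a tautology.


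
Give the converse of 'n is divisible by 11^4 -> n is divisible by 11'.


The converse of (P → Q) is (Q → P). It is not in general equivalent to the original.
Here P = 'n is divisible by 11^4' and Q = 'n is divisible by 11'.

If n is divisible by 11, then n is divisible by 11^4.


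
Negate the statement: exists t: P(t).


¬(forall x: φ) = exists x: ¬φ, and ¬(exists x: φ) = forall x: ¬φ.
Apply to the existential statement.

forall t: ~(P(t))


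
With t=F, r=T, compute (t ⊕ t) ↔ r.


Substitute t=F, r=T:
t ⊕ t = F ⊕ F = F
(t ⊕ t) ↔ r = F ↔ T = F

F


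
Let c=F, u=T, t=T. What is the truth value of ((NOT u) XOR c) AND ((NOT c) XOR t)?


Substitute c=F, u=T, t=T:
NOT u = F
(NOT u) XOR c = F XOR F = F
NOT c = T
(NOT c) XOR t = T XOR T = F
((NOT u) XOR c) AND ((NOT c) XOR t) = F AND F = F

F


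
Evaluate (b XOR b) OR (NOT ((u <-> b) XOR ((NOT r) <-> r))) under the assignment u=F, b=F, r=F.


Substitute u=F, b=F, r=F:
b XOR b = F XOR F = F
u <-> b = F <-> F = T
NOT r = T
(NOT r) <-> r = T <-> F = F
(u <-> b) XOR ((NOT r) <-> r) = T XOR F = T
NOT ((u <-> b) XOR ((NOT r) <-> r)) = F
(b XOR b) OR (NOT ((u <-> b) XOR ((NOT r) <-> r))) = F OR F = F

F


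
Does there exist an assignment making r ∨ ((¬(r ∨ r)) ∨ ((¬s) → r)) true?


Search for a satisfying assignment over {r, s}.
Try r=F, s=F: the formula evaluates to T.
A satisfying assignment exists.

Satisfiable.


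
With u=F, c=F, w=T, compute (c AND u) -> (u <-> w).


Substitute u=F, c=F, w=T:
c AND u = F AND F = F
u <-> w = F <-> T = F
(c AND u) -> (u <-> w) = F -> F = T

T


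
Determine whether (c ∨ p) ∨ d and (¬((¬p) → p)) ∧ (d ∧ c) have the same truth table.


Compare truth tables:
c | d | p | φ | ψ
-----------------
F | F | F | F | F
T | F | F | T | F
F | T | F | T | F
T | T | F | T | T
F | F | T | T | F
T | F | T | T | F
F | T | T | T | F
T | T | T | T | F
They differ at row 2 (c=T, d=F, p=F): φ=T but ψ=F.

No, they are not logically equivalent.


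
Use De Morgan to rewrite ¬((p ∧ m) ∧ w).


De Morgan: the negation of a conjunction is the disjunction of the negations.
Distribute ¬ across ∧, flipping it to ∨, and negate each literal.

((¬p) ∨ (¬m)) ∨ (¬w)


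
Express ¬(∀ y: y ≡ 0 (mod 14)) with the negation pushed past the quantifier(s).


¬(∀ x: φ) = ∃ x: ¬φ, and ¬(∃ x: φ) = ∀ x: ¬φ.
Apply to the universal statement.

∃ y: ¬(y ≡ 0 (mod 14))


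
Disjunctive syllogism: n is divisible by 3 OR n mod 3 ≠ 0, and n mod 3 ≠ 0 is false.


Disjunctive syllogism: from (P ∨ Q) and ¬P, infer Q.
One disjunct, 'n mod 3 ≠ 0', is ruled out; the other must hold.

n is divisible by 3


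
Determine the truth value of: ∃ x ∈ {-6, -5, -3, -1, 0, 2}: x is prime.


Evaluate the predicate on each element: -6:F, -5:F, -3:F, -1:F, 0:F, 2:T.
Witness x = 2 satisfies the predicate.

T


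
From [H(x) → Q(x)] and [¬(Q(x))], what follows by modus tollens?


Modus tollens: from (P → Q) and ¬Q, infer ¬P.
Q = 'Q(x)' is denied; since P → Q, P must also fail.

Not (H(x)).


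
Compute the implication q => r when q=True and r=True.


Implication is false only when antecedent is true and consequent is false.
Substitute: q=True, r=True.
True => True evaluates to True.

True


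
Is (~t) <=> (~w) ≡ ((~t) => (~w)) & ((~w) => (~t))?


Compare truth tables:
t | w | φ | ψ
-------------
False | False | True | True
True | False | False | False
False | True | False | False
True | True | True | True
The columns φ and ψ agree on every row.

Yes, they are logically equivalent.


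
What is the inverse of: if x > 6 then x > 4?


The inverse of (P → Q) is (¬P → ¬Q). It is equivalent to the converse, not to the original.
Here P = 'x > 6' and Q = 'x > 4'.

If not (x > 6), then not (x > 4).


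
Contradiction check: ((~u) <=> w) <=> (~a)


Truth table over {a, u, w}:
a | u | w | φ
-------------
False | False | False | False
True | False | False | True
False | True | False | True
True | True | False | False
False | False | True | True
True | False | True | False
False | True | True | False
True | True | True | True
Satisfying assignment at row 2: a=True, u=False, w=False gives True.

No, it is not a contradiction.


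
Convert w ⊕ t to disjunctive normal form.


Step 1: w ⊕ t is true exactly when they disagree: (w ∧ ¬t) ∨ (¬w ∧ t).

(w ∧ (¬t)) ∨ ((¬w) ∧ t)


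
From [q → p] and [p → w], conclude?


Hypothetical syllogism: from (P → Q) and (Q → R), infer (P → R).
Chain the two implications through the shared middle term 'p'.

q → w


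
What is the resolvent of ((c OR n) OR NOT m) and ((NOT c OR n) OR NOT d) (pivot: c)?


The clauses contain complementary literals c and NOTc.
Resolution eliminates this pair and disjoins the remaining literals (merging duplicates).

((n OR NOT m) OR NOT d)


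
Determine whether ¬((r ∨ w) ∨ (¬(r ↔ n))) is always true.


Build the truth table over {n, r, w}:
n | r | w | φ
-------------
F | F | F | T
T | F | F | F
F | T | F | F
T | T | F | F
F | F | T | F
T | F | T | F
F | T | T | F
T | T | T | F
Counterexample at row 2: with n=T, r=F, w=F, the formula is F.

No, it is not a tautology.


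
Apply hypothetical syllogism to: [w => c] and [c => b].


Hypothetical syllogism: from (P → Q) and (Q → R), infer (P → R).
Chain the two implications through the shared middle term 'c'.

w => b


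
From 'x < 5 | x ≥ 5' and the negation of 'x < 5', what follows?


Disjunctive syllogism: from (P ∨ Q) and ¬P, infer Q.
One disjunct, 'x < 5', is ruled out; the other must hold.

x ≥ 5


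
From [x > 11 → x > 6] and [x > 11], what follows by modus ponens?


Modus ponens: from (P → Q) and P, infer Q.
P = 'x > 11' is asserted, and P → Q holds, so Q follows.

x > 6.


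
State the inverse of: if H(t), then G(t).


The inverse of (P → Q) is (¬P → ¬Q). It is equivalent to the converse, not to the original.
Here P = 'H(t)' and Q = 'G(t)'.

If not (H(t)), then not (G(t)).


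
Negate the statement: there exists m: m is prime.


¬(for all x: φ) = there exists x: ¬φ, and ¬(there exists x: φ) = for all x: ¬φ.
Apply to the existential statement.

for all m: NOT(m is prime)


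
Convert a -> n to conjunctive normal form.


Step 1: Rewrite a → n as ¬a ∨ n.

(NOT a) OR n


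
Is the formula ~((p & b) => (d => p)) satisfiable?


Check all 8 assignments over {b, d, p}:
b | d | p | φ
-------------
False | False | False | False
True | False | False | False
False | True | False | False
True | True | False | False
False | False | True | False
True | False | True | False
False | True | True | False
True | True | True | False
No assignment makes the formula true.

Unsatisfiable.


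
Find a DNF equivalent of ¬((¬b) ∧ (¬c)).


Step 1: Apply De Morgan: ¬((¬b) ∧ (¬c)) = ¬(¬b) ∨ ¬(¬c).
Step 2: Eliminate any double negations (¬¬X = X).

b ∨ c


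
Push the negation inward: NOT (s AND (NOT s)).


De Morgan: the negation of a conjunction is the disjunction of the negations.
Distribute NOT across AND, flipping it to OR, and negate each literal.

(NOT s) OR s


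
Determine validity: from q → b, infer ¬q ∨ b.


This matches the form of material implication: the conclusion follows in every model of the premises.

Valid.


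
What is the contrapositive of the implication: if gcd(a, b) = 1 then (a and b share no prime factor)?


The contrapositive of (P → Q) is (¬Q → ¬P); it is logically equivalent to the original.
Here P = 'gcd(a, b) = 1' and Q = '(a and b share no prime factor)'.

If not ((a and b share no prime factor)), then not (gcd(a, b) = 1).


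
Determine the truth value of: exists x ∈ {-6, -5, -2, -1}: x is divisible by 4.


Evaluate the predicate on each element: -6:False, -5:False, -2:False, -1:False.
No element satisfies the predicate.

False


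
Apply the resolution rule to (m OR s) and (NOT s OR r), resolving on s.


The clauses contain complementary literals s and NOTs.
Resolution eliminates this pair and disjoins the remaining literals (merging duplicates).

(m OR r)


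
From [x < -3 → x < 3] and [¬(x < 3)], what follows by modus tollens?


Modus tollens: from (P → Q) and ¬Q, infer ¬P.
Q = 'x < 3' is denied; since P → Q, P must also fail.

Not (x < -3).


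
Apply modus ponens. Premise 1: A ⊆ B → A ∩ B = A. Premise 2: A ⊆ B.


Modus ponens: from (P → Q) and P, infer Q.
P = 'A ⊆ B' is asserted, and P → Q holds, so Q follows.

A ∩ B = A.


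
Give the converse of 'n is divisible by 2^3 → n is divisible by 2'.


The converse of (P → Q) is (Q → P). It is not in general equivalent to the original.
Here P = 'n is divisible by 2^3' and Q = 'n is divisible by 2'.

If n is divisible by 2, then n is divisible by 2^3.


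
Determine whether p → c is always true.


Build the truth table over {c, p}:
c | p | φ
---------
F | F | T
T | F | T
F | T | F
T | T | T
Counterexample at row 3: with c=F, p=T, the formula is F.

No, it is not a tautology.


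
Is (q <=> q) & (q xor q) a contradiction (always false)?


Truth table over {q}:
q | φ
-----
False | False
True | False
Every row is false.

Yes, it is a contradiction.


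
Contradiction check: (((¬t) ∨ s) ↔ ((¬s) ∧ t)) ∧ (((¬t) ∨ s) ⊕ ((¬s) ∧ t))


Truth table over {s, t}:
s | t | φ
---------
F | F | F
T | F | F
F | T | F
T | T | F
Every row is false.

Yes, it is a contradiction.


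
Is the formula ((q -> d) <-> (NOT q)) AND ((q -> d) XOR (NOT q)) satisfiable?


Check all 4 assignments over {d, q}:
d | q | φ
---------
F | F | F
T | F | F
F | T | F
T | T | F
No assignment makes the formula true.

Unsatisfiable.


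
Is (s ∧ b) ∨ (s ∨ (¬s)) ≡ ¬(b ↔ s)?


Compare truth tables:
b | s | φ | ψ
-------------
F | F | T | F
T | F | T | T
F | T | T | T
T | T | T | F
They differ at row 1 (b=F, s=F): φ=T but ψ=F.

No, they are not logically equivalent.


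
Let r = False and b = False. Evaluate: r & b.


Conjunction is true only when both operands are true.
Substitute: r=False, b=False.
False & False evaluates to False.

False


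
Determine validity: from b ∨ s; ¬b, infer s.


This matches the form of disjunctive syllogism: the conclusion follows in every model of the premises.

Valid.


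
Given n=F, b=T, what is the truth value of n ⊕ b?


Exclusive or is true when exactly one operand is true.
Substitute: n=F, b=T.
F ⊕ T evaluates to T.

T


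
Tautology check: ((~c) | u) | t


Build the truth table over {c, t, u}:
c | t | u | φ
-------------
False | False | False | True
True | False | False | False
False | True | False | True
True | True | False | True
False | False | True | True
True | False | True | True
False | True | True | True
True | True | True | True
Counterexample at row 2: with c=True, t=False, u=False, the formula is False.

No, it is not a tautology.


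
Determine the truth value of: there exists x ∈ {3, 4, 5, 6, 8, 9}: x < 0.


Evaluate the predicate on each element: 3:F, 4:F, 5:F, 6:F, 8:F, 9:F.
No element satisfies the predicate.

F


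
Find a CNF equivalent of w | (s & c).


Step 1: Distribute ∨ over ∧: w ∨ (s ∧ c) = (w ∨ s) ∧ (w ∨ c).

(w | s) & (w | c)


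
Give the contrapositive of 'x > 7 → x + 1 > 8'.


The contrapositive of (P → Q) is (¬Q → ¬P); it is logically equivalent to the original.
Here P = 'x > 7' and Q = 'x + 1 > 8'.

If not (x + 1 > 8), then not (x > 7).


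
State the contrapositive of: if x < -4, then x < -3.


The contrapositive of (P → Q) is (¬Q → ¬P); it is logically equivalent to the original.
Here P = 'x < -4' and Q = 'x < -3'.

If not (x < -3), then not (x < -4).


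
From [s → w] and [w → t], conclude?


Hypothetical syllogism: from (P → Q) and (Q → R), infer (P → R).
Chain the two implications through the shared middle term 'w'.

s → t


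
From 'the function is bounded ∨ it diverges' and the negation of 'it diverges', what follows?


Disjunctive syllogism: from (P ∨ Q) and ¬P, infer Q.
One disjunct, 'it diverges', is ruled out; the other must hold.

the function is bounded


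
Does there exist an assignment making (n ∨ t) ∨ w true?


Search for a satisfying assignment over {n, t, w}.
Try n=T, t=F, w=F: the formula evaluates to T.
A satisfying assignment exists.

Satisfiable.


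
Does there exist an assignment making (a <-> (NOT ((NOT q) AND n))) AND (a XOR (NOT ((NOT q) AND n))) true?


Check all 8 assignments over {a, n, q}:
a | n | q | φ
-------------
F | F | F | F
T | F | F | F
F | T | F | F
T | T | F | F
F | F | T | F
T | F | T | F
F | T | T | F
T | T | T | F
No assignment makes the formula true.

Unsatisfiable.


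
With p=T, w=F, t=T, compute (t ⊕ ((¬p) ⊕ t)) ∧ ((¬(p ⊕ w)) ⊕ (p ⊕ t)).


Substitute p=T, w=F, t=T:
¬p = F
(¬p) ⊕ t = F ⊕ T = T
t ⊕ ((¬p) ⊕ t) = T ⊕ T = F
p ⊕ w = T ⊕ F = T
¬(p ⊕ w) = F
p ⊕ t = T ⊕ T = F
(¬(p ⊕ w)) ⊕ (p ⊕ t) = F ⊕ F = F
(t ⊕ ((¬p) ⊕ t)) ∧ ((¬(p ⊕ w)) ⊕ (p ⊕ t)) = F ∧ F = F

F


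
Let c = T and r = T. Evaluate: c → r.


Implication is false only when antecedent is true and consequent is false.
Substitute: c=T, r=T.
T → T evaluates to T.

T


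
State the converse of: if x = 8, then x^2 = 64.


The converse of (P → Q) is (Q → P). It is not in general equivalent to the original.
Here P = 'x = 8' and Q = 'x^2 = 64'.

If x^2 = 64, then x = 8.


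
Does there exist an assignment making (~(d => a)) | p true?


Search for a satisfying assignment over {a, d, p}.
Try a=False, d=True, p=False: the formula evaluates to True.
A satisfying assignment exists.

Satisfiable.


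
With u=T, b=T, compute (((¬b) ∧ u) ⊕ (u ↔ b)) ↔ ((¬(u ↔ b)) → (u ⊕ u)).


Substitute u=T, b=T:
¬b = F
(¬b) ∧ u = F ∧ T = F
u ↔ b = T ↔ T = T
((¬b) ∧ u) ⊕ (u ↔ b) = F ⊕ T = T
u ↔ b = T ↔ T = T
¬(u ↔ b) = F
u ⊕ u = T ⊕ T = F
(¬(u ↔ b)) → (u ⊕ u) = F → F = T
(((¬b) ∧ u) ⊕ (u ↔ b)) ↔ ((¬(u ↔ b)) → (u ⊕ u)) = T ↔ T = T

T


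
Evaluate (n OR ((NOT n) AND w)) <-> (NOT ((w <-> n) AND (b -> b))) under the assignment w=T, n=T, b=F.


Substitute w=T, n=T, b=F:
NOT n = F
(NOT n) AND w = F AND T = F
n OR ((NOT n) AND w) = T OR F = T
w <-> n = T <-> T = T
b -> b = F -> F = T
(w <-> n) AND (b -> b) = T AND T = T
NOT ((w <-> n) AND (b -> b)) = F
(n OR ((NOT n) AND w)) <-> (NOT ((w <-> n) AND (b -> b))) = T <-> F = F

F


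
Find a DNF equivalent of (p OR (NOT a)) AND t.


Step 1: Distribute ∧ over ∨: (p ∨ (¬a)) ∧ t = (p ∧ t) ∨ ((¬a) ∧ t).

(p AND t) OR ((NOT a) AND t)


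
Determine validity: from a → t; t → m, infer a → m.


This matches the form of hypothetical syllogism: the conclusion follows in every model of the premises.

Valid.


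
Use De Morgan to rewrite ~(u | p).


De Morgan: the negation of a disjunction is the conjunction of the negations.
Distribute ~ across |, flipping it to &, and negate each literal.

(~u) & (~p)


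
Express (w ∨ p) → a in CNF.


Step 1: Rewrite as ¬(w ∨ p) ∨ a = (¬w ∧ ¬p) ∨ a.
Step 2: Distribute ∨ over ∧.

((¬w) ∨ a) ∧ ((¬p) ∨ a)


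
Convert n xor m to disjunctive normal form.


Step 1: n ⊕ m is true exactly when they disagree: (n ∧ ¬m) ∨ (¬n ∧ m).

(n & (~m)) | ((~n) & m)


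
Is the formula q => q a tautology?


Build the truth table over {q}:
q | φ
-----
False | True
True | True
Every row evaluates to true.

Yes, it is a tautology.


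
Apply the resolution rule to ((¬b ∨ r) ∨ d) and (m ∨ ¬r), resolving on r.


The clauses contain complementary literals r and ¬r.
Resolution eliminates this pair and disjoins the remaining literals (merging duplicates).

((¬b ∨ d) ∨ m)


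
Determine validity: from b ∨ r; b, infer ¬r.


This is affirming a disjunct (fallacy). There exist truth assignments where the premises are all true but the conclusion is false.

Invalid.


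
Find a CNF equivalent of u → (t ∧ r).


Step 1: Rewrite u → (t ∧ r) as ¬u ∨ (t ∧ r).
Step 2: Distribute ∨ over ∧.

((¬u) ∨ t) ∧ ((¬u) ∨ r)


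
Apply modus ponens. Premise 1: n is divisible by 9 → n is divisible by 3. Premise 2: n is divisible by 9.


Modus ponens: from (P → Q) and P, infer Q.
P = 'n is divisible by 9' is asserted, and P → Q holds, so Q follows.

n is divisible by 3.


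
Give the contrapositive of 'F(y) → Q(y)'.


The contrapositive of (P → Q) is (¬Q → ¬P); it is logically equivalent to the original.
Here P = 'F(y)' and Q = 'Q(y)'.

If not (Q(y)), then not (F(y)).


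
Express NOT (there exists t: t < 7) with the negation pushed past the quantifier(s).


¬(for all x: φ) = there exists x: ¬φ, and ¬(there exists x: φ) = for all x: ¬φ.
Apply to the existential statement.

for all t: NOT(t < 7)


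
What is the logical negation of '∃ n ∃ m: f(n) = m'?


Negation flips each quantifier (∀↔∃) and negates the inner predicate.
¬(∃ n ∃ m: φ) = ∀ n ∀ m: ¬φ.

∀ n ∀ m: ¬(f(n) = m)


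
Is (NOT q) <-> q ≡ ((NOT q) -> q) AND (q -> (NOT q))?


Compare truth tables:
q | φ | ψ
---------
F | F | F
T | F | F
The columns φ and ψ agree on every row.

Yes, they are logically equivalent.


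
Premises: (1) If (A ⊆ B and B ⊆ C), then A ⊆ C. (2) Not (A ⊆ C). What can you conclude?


Modus tollens: from (P → Q) and ¬Q, infer ¬P.
Q = 'A ⊆ C' is denied; since P → Q, P must also fail.

Not ((A ⊆ B and B ⊆ C)).


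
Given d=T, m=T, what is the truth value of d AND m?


Conjunction is true only when both operands are true.
Substitute: d=T, m=T.
T AND T evaluates to T.

T


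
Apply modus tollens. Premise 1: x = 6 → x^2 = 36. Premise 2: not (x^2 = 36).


Modus tollens: from (P → Q) and ¬Q, infer ¬P.
Q = 'x^2 = 36' is denied; since P → Q, P must also fail.

Not (x = 6).


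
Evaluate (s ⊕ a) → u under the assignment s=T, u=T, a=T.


Substitute s=T, u=T, a=T:
s ⊕ a = T ⊕ T = F
(s ⊕ a) → u = F → T = T

T


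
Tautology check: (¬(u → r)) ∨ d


Build the truth table over {d, r, u}:
d | r | u | φ
-------------
F | F | F | F
T | F | F | T
F | T | F | F
T | T | F | T
F | F | T | T
T | F | T | T
F | T | T | F
T | T | T | T
Counterexample at row 1: with d=F, r=F, u=F, the formula is F.

No, it is not a tautology.


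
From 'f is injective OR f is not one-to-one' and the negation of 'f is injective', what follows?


Disjunctive syllogism: from (P ∨ Q) and ¬P, infer Q.
One disjunct, 'f is injective', is ruled out; the other must hold.

f is not one-to-one


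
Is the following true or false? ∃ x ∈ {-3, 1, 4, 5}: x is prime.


Evaluate the predicate on each element: -3:F, 1:F, 4:F, 5:T.
Witness x = 5 satisfies the predicate.

T


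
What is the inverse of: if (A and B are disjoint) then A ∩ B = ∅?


The inverse of (P → Q) is (¬P → ¬Q). It is equivalent to the converse, not to the original.
Here P = '(A and B are disjoint)' and Q = 'A ∩ B = ∅'.

If not ((A and B are disjoint)), then not (A ∩ B = ∅).


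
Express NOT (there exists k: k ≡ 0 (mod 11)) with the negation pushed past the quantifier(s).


¬(for all x: φ) = there exists x: ¬φ, and ¬(there exists x: φ) = for all x: ¬φ.
Apply to the existential statement.

for all k: NOT(k ≡ 0 (mod 11))


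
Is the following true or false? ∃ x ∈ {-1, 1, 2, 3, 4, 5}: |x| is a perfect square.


Evaluate the predicate on each element: -1:T, 1:T, 2:F, 3:F, 4:T, 5:F.
Witness x = -1 satisfies the predicate.

T


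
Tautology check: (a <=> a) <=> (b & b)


Build the truth table over {a, b}:
a | b | φ
---------
False | False | False
True | False | False
False | True | True
True | True | True
Counterexample at row 1: with a=False, b=False, the formula is False.

No, it is not a tautology.


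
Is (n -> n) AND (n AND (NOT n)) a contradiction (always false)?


Truth table over {n}:
n | φ
-----
F | F
T | F
Every row is false.

Yes, it is a contradiction.


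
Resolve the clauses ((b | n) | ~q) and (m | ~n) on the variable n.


The clauses contain complementary literals n and ~n.
Resolution eliminates this pair and disjoins the remaining literals (merging duplicates).

((b | ~q) | m)


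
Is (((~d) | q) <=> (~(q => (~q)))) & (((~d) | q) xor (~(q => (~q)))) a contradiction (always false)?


Truth table over {d, q}:
d | q | φ
---------
False | False | False
True | False | False
False | True | False
True | True | False
Every row is false.

Yes, it is a contradiction.


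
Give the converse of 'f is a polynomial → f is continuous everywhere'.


The converse of (P → Q) is (Q → P). It is not in general equivalent to the original.
Here P = 'f is a polynomial' and Q = 'f is continuous everywhere'.

If f is continuous everywhere, then f is a polynomial.


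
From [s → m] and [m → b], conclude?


Hypothetical syllogism: from (P → Q) and (Q → R), infer (P → R).
Chain the two implications through the shared middle term 'm'.

s → b


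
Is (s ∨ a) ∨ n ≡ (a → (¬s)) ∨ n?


Compare truth tables:
a | n | s | φ | ψ
-----------------
F | F | F | F | T
T | F | F | T | T
F | T | F | T | T
T | T | F | T | T
F | F | T | T | T
T | F | T | T | F
F | T | T | T | T
T | T | T | T | T
They differ at row 1 (a=F, n=F, s=F): φ=F but ψ=T.

No, they are not logically equivalent.


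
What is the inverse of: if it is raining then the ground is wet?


The inverse of (P → Q) is (¬P → ¬Q). It is equivalent to the converse, not to the original.
Here P = 'it is raining' and Q = 'the ground is wet'.

If not (it is raining), then not (the ground is wet).


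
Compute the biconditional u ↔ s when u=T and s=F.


Biconditional is true when both operands have the same truth value.
Substitute: u=T, s=F.
T ↔ F evaluates to F.

F


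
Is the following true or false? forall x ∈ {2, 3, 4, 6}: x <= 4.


Evaluate the predicate on each element: 2:True, 3:True, 4:True, 6:False.
Counterexample x = 6 fails the predicate.

False


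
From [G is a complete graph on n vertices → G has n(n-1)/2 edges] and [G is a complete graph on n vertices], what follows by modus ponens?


Modus ponens: from (P → Q) and P, infer Q.
P = 'G is a complete graph on n vertices' is asserted, and P → Q holds, so Q follows.

G has n(n-1)/2 edges.


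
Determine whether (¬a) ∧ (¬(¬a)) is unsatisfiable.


Truth table over {a}:
a | φ
-----
F | F
T | F
Every row is false.

Yes, it is a contradiction.


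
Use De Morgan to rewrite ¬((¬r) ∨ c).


De Morgan: the negation of a disjunction is the conjunction of the negations.
Distribute ¬ across ∨, flipping it to ∧, and negate each literal.

r ∧ (¬c)
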